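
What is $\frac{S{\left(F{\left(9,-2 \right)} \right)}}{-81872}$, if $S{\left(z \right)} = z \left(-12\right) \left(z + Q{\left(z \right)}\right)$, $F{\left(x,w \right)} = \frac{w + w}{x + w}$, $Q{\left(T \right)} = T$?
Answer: $\frac{24}{250733} \approx 9.5719 \cdot 10^{-5}$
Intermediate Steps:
$F{\left(x,w \right)} = \frac{2 w}{w + x}$
$S{\left(z \right)} = - 24 z^{2}$ ($S{\left(z \right)} = z \left(-12\right) \left(z + z\right) = - 12 z 2 z = - 24 z^{2}$)
$\frac{S{\left(F{\left(9,-2 \right)} \right)}}{-81872} = \frac{\left(-24\right) \left(2 \left(-2\right) \frac{1}{-2 + 9}\right)^{2}}{-81872} = - 24 \left(2 \left(-2\right) \frac{1}{7}\right)^{2} \left(- \frac{1}{81872}\right) = - 24 \left(- \frac{4}{7}\right)^{2} \left(- \frac{1}{81872}\right) = \left(-24\right) \frac{16}{49} \left(- \frac{1}{81872}\right) = \left(- \frac{384}{49}\right) \left(- \frac{1}{81872}\right) = \frac{24}{250733}$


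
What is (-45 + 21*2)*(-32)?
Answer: 96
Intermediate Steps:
(-45 + 21*2)*(-32) = (-45 + 42)*(-32) = -3*(-32) = 96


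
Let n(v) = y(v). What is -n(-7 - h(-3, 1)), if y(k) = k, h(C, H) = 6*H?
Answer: 13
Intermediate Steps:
n(v) = v
-n(-7 - h(-3, 1)) = -(-7 - 6) = -1*(-13) = 13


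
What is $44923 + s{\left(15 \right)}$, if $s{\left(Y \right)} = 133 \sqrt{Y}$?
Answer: $44923 + 133 \sqrt{15} \approx 45438.0$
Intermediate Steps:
$44923 + s{\left(15 \right)} = 44923 + 133 \sqrt{15}$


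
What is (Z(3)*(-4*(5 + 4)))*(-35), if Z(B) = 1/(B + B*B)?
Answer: 105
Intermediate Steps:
Z(B) = 1/(B + B²)
(Z(3)*(-4*(5 + 4)))*(-35) = ((1/(3*(1 + 3)))*(-4*(5 + 4)))*(-35) = (((⅓)/4)*(-4*9))*(-35) = (((⅓)*(¼))*(-36))*(-35) = ((1/12)*(-36))*(-35) = -3*(-35) = 105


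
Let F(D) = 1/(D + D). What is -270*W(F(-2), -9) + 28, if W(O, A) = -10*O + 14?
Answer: -4427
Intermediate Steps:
F(D) = 1/(2*D)
W(O, A) = 14 - 10*O
-270*W(F(-2), -9) + 28 = -270*(14 - 5/(-2)) + 28 = -270*(14 - 5*(-1)/2) + 28 = -270*(14 - 10*(-¼)) + 28 = -270*(14 + 5/2) + 28 = -270*33/2 + 28 = -4455 + 28 = -4427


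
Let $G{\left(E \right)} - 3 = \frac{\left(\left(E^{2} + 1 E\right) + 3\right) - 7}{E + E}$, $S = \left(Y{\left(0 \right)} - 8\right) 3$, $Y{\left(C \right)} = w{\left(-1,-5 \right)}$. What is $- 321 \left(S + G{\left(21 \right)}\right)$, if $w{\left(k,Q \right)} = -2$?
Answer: $\frac{36166}{7} \approx 5166.6$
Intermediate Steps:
$Y{\left(C \right)} = -2$
$S = -30$ ($S = \left(-2 - 8\right) 3 = \left(-10\right) 3 = -30$)
$G{\left(E \right)} = 3 + \frac{-4 + E + E^{2}}{2 E}$ ($G{\left(E \right)} = 3 + \frac{\left(\left(E^{2} + 1 E\right) + 3\right) - 7}{E + E} = 3 + \frac{\left(\left(E^{2} + E\right) + 3\right) - 7}{2 E} = 3 + \left(\left(\left(E + E^{2}\right) + 3\right) - 7\right) \frac{1}{2 E} = 3 + \left(\left(3 + E + E^{2}\right) - 7\right) \frac{1}{2 E} = 3 + \left(-4 + E + E^{2}\right) \frac{1}{2 E} = 3 + \frac{-4 + E + E^{2}}{2 E}$)
$- 321 \left(S + G{\left(21 \right)}\right) = - 321 \left(-30 + \frac{-4 + 21 \left(7 + 21\right)}{2 \cdot 21}\right) = - 321 \left(-30 + \frac{1}{2} \cdot \frac{1}{21} \left(-4 + 21 \cdot 28\right)\right) = - 321 \left(-30 + \frac{1}{2} \cdot \frac{1}{21} \left(-4 + 588\right)\right) = - 321 \left(-30 + \frac{1}{2} \cdot \frac{1}{21} \cdot 584\right) = - 321 \left(-30 + \frac{292}{21}\right) = \left(-321\right) \left(- \frac{338}{21}\right) = \frac{36166}{7}$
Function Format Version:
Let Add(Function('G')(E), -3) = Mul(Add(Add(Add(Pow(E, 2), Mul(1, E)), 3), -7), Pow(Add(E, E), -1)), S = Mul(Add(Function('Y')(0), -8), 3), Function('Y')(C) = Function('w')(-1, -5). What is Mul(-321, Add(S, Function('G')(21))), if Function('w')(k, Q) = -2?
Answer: Rational(36166, 7) ≈ 5166.6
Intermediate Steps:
Function('Y')(C) = -2
S = -30 (S = Mul(Add(-2, -8), 3) = Mul(-10, 3) = -30)
Function('G')(E) = Add(3, Mul(Rational(1, 2), Pow(E, -1), Add(-4, E, Pow(E, 2)))) (Function('G')(E) = Add(3, Mul(Add(Add(Add(Pow(E, 2), Mul(1, E)), 3), -7), Pow(Add(E, E), -1))) = Add(3, Mul(Add(Add(Add(Pow(E, 2), E), 3), -7), Pow(Mul(2, E), -1))) = Add(3, Mul(Add(Add(Add(E, Pow(E, 2)), 3), -7), Mul(Rational(1, 2), Pow(E, -1)))) = Add(3, Mul(Add(Add(3, E, Pow(E, 2)), -7), Mul(Rational(1, 2), Pow(E, -1)))) = Add(3, Mul(Add(-4, E, Pow(E, 2)), Mul(Rational(1, 2), Pow(E, -1)))) = Add(3, Mul(Rational(1, 2), Pow(E, -1), Add(-4, E, Pow(E, 2)))))
Mul(-321, Add(S, Function('G')(21))) = Mul(-321, Add(-30, Mul(Rational(1, 2), Pow(21, -1), Add(-4, Mul(21, Add(7, 21)))))) = Mul(-321, Add(-30, Mul(Rational(1, 2), Rational(1, 21), Add(-4, Mul(21, 28))))) = Mul(-321, Add(-30, Mul(Rational(1, 2), Rational(1, 21), Add(-4, 588)))) = Mul(-321, Add(-30, Mul(Rational(1, 2), Rational(1, 21), 584))) = Mul(-321, Add(-30, Rational(292, 21))) = Mul(-321, Rational(-338, 21)) = Rational(36166, 7)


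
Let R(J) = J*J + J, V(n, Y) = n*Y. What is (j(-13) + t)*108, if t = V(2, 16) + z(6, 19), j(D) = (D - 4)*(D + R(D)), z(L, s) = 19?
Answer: -257040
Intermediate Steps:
V(n, Y) = Y*n
R(J) = J + J² (R(J) = J² + J = J + J²)
j(D) = (-4 + D)*(D + D*(1 + D)) (j(D) = (D - 4)*(D + D*(1 + D)) = (-4 + D)*(D + D*(1 + D)))
t = 51 (t = 16*2 + 19 = 32 + 19 = 51)
(j(-13) + t)*108 = (-13*(-8 + (-13)² - 2*(-13)) + 51)*108 = (-13*(-8 + 169 + 26) + 51)*108 = (-13*187 + 51)*108 = (-2431 + 51)*108 = -2380*108 = -257040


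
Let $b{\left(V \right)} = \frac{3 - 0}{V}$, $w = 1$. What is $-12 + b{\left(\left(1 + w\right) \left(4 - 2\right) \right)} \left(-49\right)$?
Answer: $- \frac{195}{4} \approx -48.75$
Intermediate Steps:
$b{\left(V \right)} = \frac{3}{V}$ ($b{\left(V \right)} = \frac{3 + 0}{V} = \frac{3}{V}$)
$-12 + b{\left(\left(1 + w\right) \left(4 - 2\right) \right)} \left(-49\right) = -12 + \frac{3}{\left(1 + 1\right) \left(4 - 2\right)} \left(-49\right) = -12 + \frac{3}{2 \cdot 2} \left(-49\right) = -12 + \frac{3}{4} \left(-49\right) = -12 - \frac{147}{4} = - \frac{195}{4}$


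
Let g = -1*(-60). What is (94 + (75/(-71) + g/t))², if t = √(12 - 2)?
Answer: 45361561/5041 + 79188*√10/71 ≈ 12525.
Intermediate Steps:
t = √10 ≈ 3.1623
g = 60
(94 + (75/(-71) + g/t))² = (94 + (75/(-71) + 60/(√10)))² = (94 + (75*(-1/71) + 60*(√10/10)))² = (94 + (-75/71 + 6*√10))² = (6599/71 + 6*√10)²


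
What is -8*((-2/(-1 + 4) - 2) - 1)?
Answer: 88/3 ≈ 29.333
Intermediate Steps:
-8*((-2/(-1 + 4) - 2) - 1) = -8*((-2/3 - 2) - 1) = -8*((-2*⅓ - 2) - 1) = -8*((-⅔ - 2) - 1) = -8*(-8/3 - 1) = -8*(-11/3) = 88/3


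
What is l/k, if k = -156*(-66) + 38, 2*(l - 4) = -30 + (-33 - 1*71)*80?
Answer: -4171/10334 ≈ -0.40362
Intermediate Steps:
l = -4171 (l = 4 + (-30 + (-33 - 1*71)*80)/2 = 4 + (-30 + (-33 - 71)*80)/2 = 4 + (-30 - 104*80)/2 = 4 + (-30 - 8320)/2 = 4 + (½)*(-8350) = 4 - 4175 = -4171)
k = 10334 (k = 10296 + 38 = 10334)
l/k = -4171/10334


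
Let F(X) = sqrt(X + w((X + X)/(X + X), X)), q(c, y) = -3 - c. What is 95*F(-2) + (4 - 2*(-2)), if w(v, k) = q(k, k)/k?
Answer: 8 + 95*I*sqrt(6)/2 ≈ 8.0 + 116.35*I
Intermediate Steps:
w(v, k) = (-3 - k)/k
F(X) = sqrt(X + (-3 - X)/X)
95*F(-2) + (4 - 2*(-2)) = 95*sqrt(-1 - 2 - 3/(-2)) + (4 - 2*(-2)) = 95*sqrt(-1 - 2 - 3*(-1/2)) + (4 + 4) = 95*sqrt(-1 - 2 + 3/2) + 8 = 95*sqrt(-3/2) + 8 = 95*(I*sqrt(6)/2) + 8 = 95*I*sqrt(6)/2 + 8 = 8 + 95*I*sqrt(6)/2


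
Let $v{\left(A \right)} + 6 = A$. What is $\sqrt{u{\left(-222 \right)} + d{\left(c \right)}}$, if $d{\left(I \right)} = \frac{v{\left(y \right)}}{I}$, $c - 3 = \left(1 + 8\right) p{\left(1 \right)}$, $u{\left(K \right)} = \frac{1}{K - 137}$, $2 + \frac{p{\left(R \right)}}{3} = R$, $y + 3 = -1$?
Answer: $\frac{\sqrt{1920291}}{2154} \approx 0.64334$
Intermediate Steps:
$y = -4$ ($y = -3 - 1 = -4$)
$p{\left(R \right)} = -6 + 3 R$
$v{\left(A \right)} = -6 + A$
$u{\left(K \right)} = \frac{1}{-137 + K}$
$c = -24$ ($c = 3 + \left(1 + 8\right) \left(-6 + 3 \cdot 1\right) = 3 + 9 \left(-6 + 3\right) = 3 + 9 \left(-3\right) = 3 - 27 = -24$)
$d{\left(I \right)} = - \frac{10}{I}$ ($d{\left(I \right)} = \frac{-6 - 4}{I} = - \frac{10}{I}$)
$\sqrt{u{\left(-222 \right)} + d{\left(c \right)}} = \sqrt{\frac{1}{-137 - 222} - \frac{10}{-24}} = \sqrt{\frac{1}{-359} - - \frac{5}{12}} = \sqrt{- \frac{1}{359} + \frac{5}{12}} = \sqrt{\frac{1783}{4308}} = \frac{\sqrt{1920291}}{2154}$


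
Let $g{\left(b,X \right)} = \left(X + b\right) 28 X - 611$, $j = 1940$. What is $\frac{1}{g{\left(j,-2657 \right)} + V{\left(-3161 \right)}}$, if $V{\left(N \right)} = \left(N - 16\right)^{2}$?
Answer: $\frac{1}{63434650} \approx 1.5764 \cdot 10^{-8}$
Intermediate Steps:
$V{\left(N \right)} = \left(-16 + N\right)^{2}$
$g{\left(b,X \right)} = -611 + X \left(28 X + 28 b\right)$ ($g{\left(b,X \right)} = \left(28 X + 28 b\right) X - 611 = X \left(28 X + 28 b\right) - 611 = -611 + X \left(28 X + 28 b\right)$)
$\frac{1}{g{\left(j,-2657 \right)} + V{\left(-3161 \right)}} = \frac{1}{\left(-611 + 28 \left(-2657\right)^{2} + 28 \left(-2657\right) 1940\right) + \left(-16 - 3161\right)^{2}} = \frac{1}{\left(-611 + 28 \cdot 7059649 - 144328240\right) + \left(-3177\right)^{2}} = \frac{1}{\left(-611 + 197670172 - 144328240\right) + 10093329} = \frac{1}{53341321 + 10093329} = \frac{1}{63434650}$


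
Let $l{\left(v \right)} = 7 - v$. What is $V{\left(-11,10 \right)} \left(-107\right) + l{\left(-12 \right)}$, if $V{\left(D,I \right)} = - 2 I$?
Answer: $2159$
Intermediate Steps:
$V{\left(-11,10 \right)} \left(-107\right) + l{\left(-12 \right)} = \left(-2\right) 10 \left(-107\right) + \left(7 - -12\right) = \left(-20\right) \left(-107\right) + \left(7 + 12\right) = 2140 + 19 = 2159$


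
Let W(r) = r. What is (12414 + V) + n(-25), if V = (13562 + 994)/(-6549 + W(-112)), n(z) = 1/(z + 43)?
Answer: 1488158425/119898 ≈ 12412.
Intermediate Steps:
n(z) = 1/(43 + z)
V = -14556/6661 (V = (13562 + 994)/(-6549 - 112) = 14556/(-6661) = 14556*(-1/6661) = -14556/6661 ≈ -2.1853)
(12414 + V) + n(-25) = (12414 - 14556/6661) + 1/(43 - 25) = 82675098/6661 + 1/18 = 1488158425/119898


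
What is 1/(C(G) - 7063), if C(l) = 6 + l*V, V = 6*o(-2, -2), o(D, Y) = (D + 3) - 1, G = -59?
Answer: -1/7057 ≈ -0.00014170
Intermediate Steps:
o(D, Y) = 2 + D (o(D, Y) = (3 + D) - 1 = 2 + D)
V = 0 (V = 6*(2 - 2) = 6*0 = 0)
C(l) = 6 (C(l) = 6 + l*0 = 6 + 0 = 6)
1/(C(G) - 7063) = 1/(6 - 7063) = 1/(-7057) = -1/7057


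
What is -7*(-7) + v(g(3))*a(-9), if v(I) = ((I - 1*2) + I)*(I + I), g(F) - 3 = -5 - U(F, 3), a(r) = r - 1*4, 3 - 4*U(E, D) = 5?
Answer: -146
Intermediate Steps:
U(E, D) = -1/2 (U(E, D) = 3/4 - 1/4*5 = 3/4 - 5/4 = -1/2)
a(r) = -4 + r (a(r) = r - 4 = -4 + r)
g(F) = -3/2 (g(F) = 3 + (-5 - 1*(-1/2)) = 3 + (-5 + 1/2) = 3 - 9/2 = -3/2)
v(I) = 2*I*(-2 + 2*I) (v(I) = ((I - 2) + I)*(2*I) = ((-2 + I) + I)*(2*I) = (-2 + 2*I)*(2*I) = 2*I*(-2 + 2*I))
-7*(-7) + v(g(3))*a(-9) = -7*(-7) + (4*(-3/2)*(-1 - 3/2))*(-4 - 9) = 49 + (4*(-3/2)*(-5/2))*(-13) = 49 + 15*(-13) = 49 - 195 = -146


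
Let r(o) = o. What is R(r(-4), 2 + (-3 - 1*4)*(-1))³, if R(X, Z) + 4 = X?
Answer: -512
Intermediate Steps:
R(X, Z) = -4 + X
R(r(-4), 2 + (-3 - 1*4)*(-1))³ = (-4 - 4)³ = (-8)³ = -512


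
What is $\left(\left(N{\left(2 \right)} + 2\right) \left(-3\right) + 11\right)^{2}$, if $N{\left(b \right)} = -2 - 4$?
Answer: $529$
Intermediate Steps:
$N{\left(b \right)} = -6$ ($N{\left(b \right)} = -2 - 4 = -6$)
$\left(\left(N{\left(2 \right)} + 2\right) \left(-3\right) + 11\right)^{2} = \left(\left(-6 + 2\right) \left(-3\right) + 11\right)^{2} = \left(\left(-4\right) \left(-3\right) + 11\right)^{2} = \left(12 + 11\right)^{2} = 23^{2} = 529$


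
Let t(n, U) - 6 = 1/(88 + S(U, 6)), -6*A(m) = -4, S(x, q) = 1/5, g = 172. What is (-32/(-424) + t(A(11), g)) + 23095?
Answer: 539941702/23373 ≈ 23101.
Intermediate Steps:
S(x, q) = ⅕
A(m) = ⅔ (A(m) = -⅙*(-4) = ⅔)
t(n, U) = 2651/441 (t(n, U) = 6 + 1/(88 + ⅕) = 6 + 1/(441/5) = 6 + 5/441 = 2651/441)
(-32/(-424) + t(A(11), g)) + 23095 = (-32/(-424) + 2651/441) + 23095 = (-1/424*(-32) + 2651/441) + 23095 = (4/53 + 2651/441) + 23095 = 142267/23373 + 23095 = 539941702/23373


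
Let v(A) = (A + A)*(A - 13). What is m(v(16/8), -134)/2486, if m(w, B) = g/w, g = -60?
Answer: 15/27346 ≈ 0.00054853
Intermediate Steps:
v(A) = 2*A*(-13 + A) (v(A) = (2*A)*(-13 + A) = 2*A*(-13 + A))
m(w, B) = -60/w
m(v(16/8), -134)/2486 = -60*1/(4*(-13 + 16/8))/2486 = -60*1/(4*(-13 + 16*(⅛)))*(1/2486) = -60*1/(4*(-13 + 2))*(1/2486) = -60/(2*2*(-11))*(1/2486) = -60/(-44)*(1/2486) = -60*(-1/44)*(1/2486) = (15/11)*(1/2486) = 15/27346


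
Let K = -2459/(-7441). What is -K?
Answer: -2459/7441 ≈ -0.33047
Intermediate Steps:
K = 2459/7441 (K = -2459*(-1/7441) = 2459/7441 ≈ 0.33047)
-K = -1*2459/7441 = -2459/7441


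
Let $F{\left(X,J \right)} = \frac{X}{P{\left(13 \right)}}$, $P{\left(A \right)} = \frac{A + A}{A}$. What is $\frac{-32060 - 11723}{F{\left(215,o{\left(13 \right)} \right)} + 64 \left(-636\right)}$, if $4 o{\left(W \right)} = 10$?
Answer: $\frac{87566}{81193} \approx 1.0785$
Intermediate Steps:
$o{\left(W \right)} = \frac{5}{2}$ ($o{\left(W \right)} = \frac{1}{4} \cdot 10 = \frac{5}{2}$)
$P{\left(A \right)} = 2$ ($P{\left(A \right)} = \frac{2 A}{A} = 2$)
$F{\left(X,J \right)} = \frac{X}{2}$
$\frac{-32060 - 11723}{F{\left(215,o{\left(13 \right)} \right)} + 64 \left(-636\right)} = \frac{-32060 - 11723}{\frac{1}{2} \cdot 215 + 64 \left(-636\right)} = - \frac{43783}{\frac{215}{2} - 40704} = - \frac{43783}{- \frac{81193}{2}} = \left(-43783\right) \left(- \frac{2}{81193}\right) = \frac{87566}{81193}$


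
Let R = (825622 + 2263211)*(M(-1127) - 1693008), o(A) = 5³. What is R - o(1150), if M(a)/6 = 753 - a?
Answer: -5194576943549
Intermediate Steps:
o(A) = 125
M(a) = 4518 - 6*a (M(a) = 6*(753 - a) = 4518 - 6*a)
R = -5194576943424 (R = (825622 + 2263211)*((4518 - 6*(-1127)) - 1693008) = 3088833*((4518 + 6762) - 1693008) = 3088833*(11280 - 1693008) = 3088833*(-1681728) = -5194576943424)
R - o(1150) = -5194576943424 - 1*125 = -5194576943424 - 125 = -5194576943549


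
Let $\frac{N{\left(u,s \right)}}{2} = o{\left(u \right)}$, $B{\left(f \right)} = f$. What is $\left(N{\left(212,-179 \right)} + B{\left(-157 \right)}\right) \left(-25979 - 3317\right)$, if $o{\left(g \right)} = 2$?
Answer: $4482288$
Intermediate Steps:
$N{\left(u,s \right)} = 4$ ($N{\left(u,s \right)} = 2 \cdot 2 = 4$)
$\left(N{\left(212,-179 \right)} + B{\left(-157 \right)}\right) \left(-25979 - 3317\right) = \left(4 - 157\right) \left(-25979 - 3317\right) = \left(-153\right) \left(-29296\right) = 4482288$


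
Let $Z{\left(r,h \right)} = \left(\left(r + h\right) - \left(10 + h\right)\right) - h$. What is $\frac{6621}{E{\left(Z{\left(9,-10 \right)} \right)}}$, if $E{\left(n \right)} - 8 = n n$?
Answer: $\frac{6621}{89} \approx 74.393$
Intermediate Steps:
$Z{\left(r,h \right)} = -10 + r - h$ ($Z{\left(r,h \right)} = \left(\left(h + r\right) - \left(10 + h\right)\right) - h = \left(-10 + r\right) - h = -10 + r - h$)
$E{\left(n \right)} = 8 + n^{2}$ ($E{\left(n \right)} = 8 + n n = 8 + n^{2}$)
$\frac{6621}{E{\left(Z{\left(9,-10 \right)} \right)}} = \frac{6621}{8 + \left(-10 + 9 - -10\right)^{2}} = \frac{6621}{8 + \left(-10 + 9 + 10\right)^{2}} = \frac{6621}{8 + 9^{2}} = \frac{6621}{8 + 81} = \frac{6621}{89}$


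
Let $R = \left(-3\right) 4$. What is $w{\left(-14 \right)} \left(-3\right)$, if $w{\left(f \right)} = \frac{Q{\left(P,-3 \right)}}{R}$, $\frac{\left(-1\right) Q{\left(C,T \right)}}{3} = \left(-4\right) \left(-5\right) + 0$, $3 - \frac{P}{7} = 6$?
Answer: $-15$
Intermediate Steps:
$R = -12$
$P = -21$ ($P = 21 - 42 = -21$)
$Q{\left(C,T \right)} = -60$ ($Q{\left(C,T \right)} = - 3 \left(\left(-4\right) \left(-5\right) + 0\right) = - 3 \left(20 + 0\right) = \left(-3\right) 20 = -60$)
$w{\left(f \right)} = 5$ ($w{\left(f \right)} = - \frac{60}{-12} = \left(-60\right) \left(- \frac{1}{12}\right) = 5$)
$w{\left(-14 \right)} \left(-3\right) = 5 \left(-3\right) = -15$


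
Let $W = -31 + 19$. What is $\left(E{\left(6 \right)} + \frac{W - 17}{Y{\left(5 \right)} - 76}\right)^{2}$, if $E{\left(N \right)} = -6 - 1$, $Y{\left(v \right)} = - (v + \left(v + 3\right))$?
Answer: $\frac{352836}{7921} \approx 44.544$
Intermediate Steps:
$W = -12$
$Y{\left(v \right)} = -3 - 2 v$ ($Y{\left(v \right)} = - (v + \left(3 + v\right)) = - (3 + 2 v) = -3 - 2 v$)
$E{\left(N \right)} = -7$ ($E{\left(N \right)} = -6 - 1 = -7$)
$\left(E{\left(6 \right)} + \frac{W - 17}{Y{\left(5 \right)} - 76}\right)^{2} = \left(-7 + \frac{-12 - 17}{\left(-3 - 10\right) - 76}\right)^{2} = \left(-7 - \frac{29}{\left(-3 - 10\right) - 76}\right)^{2} = \left(-7 - \frac{29}{-13 - 76}\right)^{2} = \left(-7 - \frac{29}{-89}\right)^{2} = \left(-7 - - \frac{29}{89}\right)^{2} = \left(-7 + \frac{29}{89}\right)^{2} = \left(- \frac{594}{89}\right)^{2} = \frac{352836}{7921}$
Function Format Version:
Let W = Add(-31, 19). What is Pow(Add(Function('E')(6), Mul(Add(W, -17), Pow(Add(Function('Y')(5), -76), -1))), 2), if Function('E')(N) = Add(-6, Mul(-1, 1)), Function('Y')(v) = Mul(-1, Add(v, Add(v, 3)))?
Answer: Rational(352836, 7921) ≈ 44.544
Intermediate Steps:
W = -12
Function('Y')(v) = Add(-3, Mul(-2, v)) (Function('Y')(v) = Mul(-1, Add(v, Add(3, v))) = Mul(-1, Add(3, Mul(2, v))) = Add(-3, Mul(-2, v)))
Function('E')(N) = -7 (Function('E')(N) = Add(-6, -1) = -7)
Pow(Add(Function('E')(6), Mul(Add(W, -17), Pow(Add(Function('Y')(5), -76), -1))), 2) = Pow(Add(-7, Mul(Add(-12, -17), Pow(Add(Add(-3, Mul(-2, 5)), -76), -1))), 2) = Pow(Add(-7, Mul(-29, Pow(Add(Add(-3, -10), -76), -1))), 2) = Pow(Add(-7, Mul(-29, Pow(Add(-13, -76), -1))), 2) = Pow(Add(-7, Mul(-29, Pow(-89, -1))), 2) = Pow(Add(-7, Mul(-29, Rational(-1, 89))), 2) = Pow(Add(-7, Rational(29, 89)), 2) = Pow(Rational(-594, 89), 2) = Rational(352836, 7921)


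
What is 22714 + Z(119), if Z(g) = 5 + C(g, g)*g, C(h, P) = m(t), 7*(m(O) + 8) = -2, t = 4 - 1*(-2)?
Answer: 21733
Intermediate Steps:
t = 6 (t = 4 + 2 = 6)
m(O) = -58/7 (m(O) = -8 + (⅐)*(-2) = -8 - 2/7 = -58/7)
C(h, P) = -58/7
Z(g) = 5 - 58*g/7
22714 + Z(119) = 22714 + (5 - 58/7*119) = 22714 + (5 - 986) = 22714 - 981 = 21733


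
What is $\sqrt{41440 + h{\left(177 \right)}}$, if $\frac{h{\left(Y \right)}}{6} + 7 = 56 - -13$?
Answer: $2 \sqrt{10453} \approx 204.48$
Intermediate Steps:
$h{\left(Y \right)} = 372$ ($h{\left(Y \right)} = -42 + 6 \left(56 - -13\right) = -42 + 6 \left(56 + 13\right) = -42 + 6 \cdot 69 = -42 + 414 = 372$)
$\sqrt{41440 + h{\left(177 \right)}} = \sqrt{41440 + 372} = \sqrt{41812} = 2 \sqrt{10453}$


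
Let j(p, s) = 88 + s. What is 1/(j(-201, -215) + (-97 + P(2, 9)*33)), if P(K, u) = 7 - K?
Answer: -1/59 ≈ -0.016949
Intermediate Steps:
1/(j(-201, -215) + (-97 + P(2, 9)*33)) = 1/((88 - 215) + (-97 + (7 - 1*2)*33)) = 1/(-127 + (-97 + (7 - 2)*33)) = 1/(-127 + (-97 + 5*33)) = 1/(-127 + (-97 + 165)) = 1/(-127 + 68) = 1/(-59) = -1/59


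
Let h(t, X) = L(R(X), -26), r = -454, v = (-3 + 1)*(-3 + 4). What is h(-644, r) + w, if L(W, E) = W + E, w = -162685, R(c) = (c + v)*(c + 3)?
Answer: 42945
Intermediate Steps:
v = -2 (v = -2*1 = -2)
R(c) = (-2 + c)*(3 + c) (R(c) = (c - 2)*(c + 3) = (-2 + c)*(3 + c))
L(W, E) = E + W
h(t, X) = -32 + X + X² (h(t, X) = -26 + (-6 + X + X²) = -32 + X + X²)
h(-644, r) + w = (-32 - 454 + (-454)²) - 162685 = (-32 - 454 + 206116) - 162685 = 205630 - 162685 = 42945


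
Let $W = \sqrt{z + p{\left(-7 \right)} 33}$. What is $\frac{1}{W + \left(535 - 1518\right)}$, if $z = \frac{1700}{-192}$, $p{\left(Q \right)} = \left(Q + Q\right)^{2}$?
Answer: $- \frac{47184}{46071833} - \frac{4 \sqrt{930117}}{46071833} \approx -0.0011079$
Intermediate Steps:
$p{\left(Q \right)} = 4 Q^{2}$ ($p{\left(Q \right)} = \left(2 Q\right)^{2} = 4 Q^{2}$)
$z = - \frac{425}{48}$ ($z = 1700 \left(- \frac{1}{192}\right) = - \frac{425}{48} \approx -8.8542$)
$W = \frac{\sqrt{930117}}{12}$ ($W = \sqrt{- \frac{425}{48} + 4 \left(-7\right)^{2} \cdot 33} = \sqrt{- \frac{425}{48} + 4 \cdot 49 \cdot 33} = \sqrt{- \frac{425}{48} + 196 \cdot 33} = \sqrt{- \frac{425}{48} + 6468} = \sqrt{\frac{310039}{48}} = \frac{\sqrt{930117}}{12} \approx 80.369$)
$\frac{1}{W + \left(535 - 1518\right)} = \frac{1}{\frac{\sqrt{930117}}{12} + \left(535 - 1518\right)} = \frac{1}{\frac{\sqrt{930117}}{12} - 983} = \frac{1}{-983 + \frac{\sqrt{930117}}{12}}$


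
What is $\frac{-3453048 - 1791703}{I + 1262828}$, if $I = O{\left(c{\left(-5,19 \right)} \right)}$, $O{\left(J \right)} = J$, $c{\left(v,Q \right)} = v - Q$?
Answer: $- \frac{5244751}{1262804} \approx -4.1533$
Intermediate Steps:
$I = -24$ ($I = -5 - 19 = -24$)
$\frac{-3453048 - 1791703}{I + 1262828} = \frac{-3453048 - 1791703}{-24 + 1262828} = - \frac{5244751}{1262804}$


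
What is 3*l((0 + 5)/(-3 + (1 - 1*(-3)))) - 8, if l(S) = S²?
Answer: 67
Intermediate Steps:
3*l((0 + 5)/(-3 + (1 - 1*(-3)))) - 8 = 3*((0 + 5)/(-3 + (1 - 1*(-3))))² - 8 = 3*(5/(-3 + (1 + 3)))² - 8 = 3*(5/(-3 + 4))² - 8 = 3*(5/1)² - 8 = 3*(5*1)² - 8 = 3*5² - 8 = 3*25 - 8 = 75 - 8 = 67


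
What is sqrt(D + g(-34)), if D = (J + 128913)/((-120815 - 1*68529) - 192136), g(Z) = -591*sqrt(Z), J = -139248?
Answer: sqrt(15158 - 330666864*I*sqrt(34))/748 ≈ 41.51 - 41.509*I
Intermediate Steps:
D = 689/25432 (D = (-139248 + 128913)/((-120815 - 1*68529) - 192136) = -10335/((-120815 - 68529) - 192136) = -10335/(-189344 - 192136) = -10335/(-381480) = -10335*(-1/381480) = 689/25432 ≈ 0.027092)
sqrt(D + g(-34)) = sqrt(689/25432 - 591*I*sqrt(34))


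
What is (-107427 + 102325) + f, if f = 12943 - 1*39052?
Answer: -31211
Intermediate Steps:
f = -26109 (f = 12943 - 39052 = -26109)
(-107427 + 102325) + f = (-107427 + 102325) - 26109 = -5102 - 26109 = -31211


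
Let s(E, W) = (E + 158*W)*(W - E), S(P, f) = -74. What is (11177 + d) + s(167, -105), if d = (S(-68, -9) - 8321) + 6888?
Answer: 4476726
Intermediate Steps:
d = -1507 (d = (-74 - 8321) + 6888 = -8395 + 6888 = -1507)
(11177 + d) + s(167, -105) = (11177 - 1507) + (-1*167² + 158*(-105)² - 157*167*(-105)) = 9670 + (-1*27889 + 158*11025 + 2752995) = 9670 + (-27889 + 1741950 + 2752995) = 9670 + 4467056 = 4476726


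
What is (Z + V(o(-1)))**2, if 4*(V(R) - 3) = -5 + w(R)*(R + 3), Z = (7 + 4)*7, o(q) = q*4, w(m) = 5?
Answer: 24025/4 ≈ 6006.3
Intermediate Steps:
o(q) = 4*q
Z = 77 (Z = 11*7 = 77)
V(R) = 11/2 + 5*R/4 (V(R) = 3 + (-5 + 5*(R + 3))/4 = 3 + (-5 + 5*(3 + R))/4 = 3 + (-5 + (15 + 5*R))/4 = 3 + (10 + 5*R)/4 = 3 + (5/2 + 5*R/4) = 11/2 + 5*R/4)
(Z + V(o(-1)))**2 = (77 + (11/2 + 5*(4*(-1))/4))**2 = (77 + (11/2 + (5/4)*(-4)))**2 = (77 + (11/2 - 5))**2 = (77 + 1/2)**2 = (155/2)**2 = 24025/4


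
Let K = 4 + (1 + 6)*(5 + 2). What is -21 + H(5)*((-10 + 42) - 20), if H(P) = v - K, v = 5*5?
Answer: -357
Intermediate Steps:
v = 25
K = 53 (K = 4 + 7*7 = 4 + 49 = 53)
H(P) = -28 (H(P) = 25 - 1*53 = 25 - 53 = -28)
-21 + H(5)*((-10 + 42) - 20) = -21 - 28*((-10 + 42) - 20) = -21 - 28*(32 - 20) = -21 - 28*12 = -21 - 336 = -357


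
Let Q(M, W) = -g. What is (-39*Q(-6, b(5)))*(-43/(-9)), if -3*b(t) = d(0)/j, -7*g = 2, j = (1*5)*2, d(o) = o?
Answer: -1118/21 ≈ -53.238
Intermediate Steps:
j = 10 (j = 5*2 = 10)
g = -2/7 (g = -⅐*2 = -2/7 ≈ -0.28571)
b(t) = 0 (b(t) = -0/10 = -⅓*0 = 0)
Q(M, W) = 2/7 (Q(M, W) = -1*(-2/7) = 2/7)
(-39*Q(-6, b(5)))*(-43/(-9)) = (-39*2/7)*(-43/(-9)) = -(-3354)*(-1)/(7*9) = -78/7*43/9 = -1118/21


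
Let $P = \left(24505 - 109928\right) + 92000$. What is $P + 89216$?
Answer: $95793$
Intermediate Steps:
$P = 6577$ ($P = -85423 + 92000 = 6577$)
$P + 89216 = 6577 + 89216 = 95793$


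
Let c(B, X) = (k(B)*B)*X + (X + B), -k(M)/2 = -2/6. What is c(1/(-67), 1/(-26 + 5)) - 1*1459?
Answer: -6158701/4221 ≈ -1459.1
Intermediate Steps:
k(M) = 2/3 (k(M) = -(-4)/6 = -2*(-1/3) = 2/3)
c(B, X) = B + X + 2*B*X/3 (c(B, X) = (2*B/3)*X + (X + B) = 2*B*X/3 + (B + X) = B + X + 2*B*X/3)
c(1/(-67), 1/(-26 + 5)) - 1*1459 = (1/(-67) + 1/(-26 + 5) + (2/3)/(-67*(-26 + 5))) - 1*1459 = (-1/67 + 1/(-21) + (2/3)*(-1/67)/(-21)) - 1459 = (-1/67 - 1/21 + (2/3)*(-1/67)*(-1/21)) - 1459 = (-1/67 - 1/21 + 2/4221) - 1459 = -262/4221 - 1459 = -6158701/4221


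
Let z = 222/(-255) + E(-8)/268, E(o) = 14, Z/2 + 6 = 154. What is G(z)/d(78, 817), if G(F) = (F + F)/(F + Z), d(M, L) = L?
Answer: -18642/2746851223 ≈ -6.7867e-6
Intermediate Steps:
Z = 296 (Z = -12 + 2*154 = -12 + 308 = 296)
z = -9321/11390 (z = 222/(-255) + 14/268 = 222*(-1/255) + 14*(1/268) = -74/85 + 7/134 = -9321/11390 ≈ -0.81835)
G(F) = 2*F/(296 + F) (G(F) = (F + F)/(F + 296) = (2*F)/(296 + F) = 2*F/(296 + F))
G(z)/d(78, 817) = (2*(-9321/11390)/(296 - 9321/11390))/817 = (2*(-9321/11390)/(3362119/11390))*(1/817) = (2*(-9321/11390)*(11390/3362119))*(1/817) = -18642/3362119*1/817 = -18642/2746851223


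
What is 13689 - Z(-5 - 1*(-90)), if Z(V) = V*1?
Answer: 13604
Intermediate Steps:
Z(V) = V
13689 - Z(-5 - 1*(-90)) = 13689 - (-5 - 1*(-90)) = 13689 - (-5 + 90) = 13689 - 1*85 = 13689 - 85 = 13604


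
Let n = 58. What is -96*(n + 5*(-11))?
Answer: -288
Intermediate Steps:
-96*(n + 5*(-11)) = -96*(58 + 5*(-11)) = -96*(58 - 55) = -96*3 = -288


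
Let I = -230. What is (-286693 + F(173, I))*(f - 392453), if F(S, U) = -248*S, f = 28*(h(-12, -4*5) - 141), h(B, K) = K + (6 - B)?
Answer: 130671037829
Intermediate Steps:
h(B, K) = 6 + K - B
f = -4004 (f = 28*((6 - 4*5 - 1*(-12)) - 141) = 28*((6 - 20 + 12) - 141) = 28*(-2 - 141) = 28*(-143) = -4004)
(-286693 + F(173, I))*(f - 392453) = (-286693 - 248*173)*(-4004 - 392453) = (-286693 - 42904)*(-396457) = -329597*(-396457) = 130671037829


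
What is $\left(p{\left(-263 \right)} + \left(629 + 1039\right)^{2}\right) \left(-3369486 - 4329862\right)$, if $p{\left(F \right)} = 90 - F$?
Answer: $-21424028659796$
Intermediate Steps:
$\left(p{\left(-263 \right)} + \left(629 + 1039\right)^{2}\right) \left(-3369486 - 4329862\right) = \left(\left(90 - -263\right) + \left(629 + 1039\right)^{2}\right) \left(-3369486 - 4329862\right) = \left(\left(90 + 263\right) + 1668^{2}\right) \left(-7699348\right) = \left(353 + 2782224\right) \left(-7699348\right) = 2782577 \left(-7699348\right) = -21424028659796$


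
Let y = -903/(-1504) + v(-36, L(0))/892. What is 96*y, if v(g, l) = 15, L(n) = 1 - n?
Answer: 621027/10481 ≈ 59.253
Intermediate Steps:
y = 207009/335392 (y = -903/(-1504) + 15/892 = -903*(-1/1504) + 15*(1/892) = 903/1504 + 15/892 = 207009/335392 ≈ 0.61722)
96*y = 96*(207009/335392) = 621027/10481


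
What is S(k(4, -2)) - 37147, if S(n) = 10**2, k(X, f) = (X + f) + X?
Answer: -37047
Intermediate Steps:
k(X, f) = f + 2*X
S(n) = 100
S(k(4, -2)) - 37147 = 100 - 37147 = -37047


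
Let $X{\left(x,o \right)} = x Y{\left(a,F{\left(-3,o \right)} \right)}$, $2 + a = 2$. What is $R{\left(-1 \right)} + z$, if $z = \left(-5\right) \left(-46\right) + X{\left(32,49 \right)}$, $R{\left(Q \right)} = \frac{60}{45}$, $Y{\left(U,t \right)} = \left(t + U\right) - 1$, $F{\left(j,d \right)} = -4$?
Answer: $\frac{214}{3} \approx 71.333$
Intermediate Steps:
$a = 0$ ($a = -2 + 2 = 0$)
$Y{\left(U,t \right)} = -1 + U + t$ ($Y{\left(U,t \right)} = \left(U + t\right) - 1 = -1 + U + t$)
$R{\left(Q \right)} = \frac{4}{3}$ ($R{\left(Q \right)} = 60 \cdot \frac{1}{45} = \frac{4}{3}$)
$X{\left(x,o \right)} = - 5 x$ ($X{\left(x,o \right)} = x \left(-1 + 0 - 4\right) = x \left(-5\right) = - 5 x$)
$z = 70$ ($z = \left(-5\right) \left(-46\right) - 160 = 230 - 160 = 70$)
$R{\left(-1 \right)} + z = \frac{4}{3} + 70 = \frac{214}{3}$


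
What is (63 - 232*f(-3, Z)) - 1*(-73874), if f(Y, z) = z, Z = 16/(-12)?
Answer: 222739/3 ≈ 74246.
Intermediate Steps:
Z = -4/3 (Z = 16*(-1/12) = -4/3 ≈ -1.3333)
(63 - 232*f(-3, Z)) - 1*(-73874) = (63 - 232*(-4/3)) - 1*(-73874) = (63 + 928/3) + 73874 = 1117/3 + 73874 = 222739/3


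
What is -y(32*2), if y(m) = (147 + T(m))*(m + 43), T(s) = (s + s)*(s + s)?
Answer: -1768817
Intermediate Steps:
T(s) = 4*s² (T(s) = (2*s)*(2*s) = 4*s²)
y(m) = (43 + m)*(147 + 4*m²) (y(m) = (147 + 4*m²)*(m + 43) = (147 + 4*m²)*(43 + m) = (43 + m)*(147 + 4*m²))
-y(32*2) = -(6321 + 4*(32*2)³ + 147*(32*2) + 172*(32*2)²) = -(6321 + 4*64³ + 147*64 + 172*64²) = -(6321 + 4*262144 + 9408 + 172*4096) = -(6321 + 1048576 + 9408 + 704512) = -1*1768817 = -1768817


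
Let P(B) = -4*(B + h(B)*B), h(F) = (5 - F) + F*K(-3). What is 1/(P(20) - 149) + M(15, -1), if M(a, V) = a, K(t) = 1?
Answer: 9434/629 ≈ 14.998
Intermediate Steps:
h(F) = 5 (h(F) = (5 - F) + F*1 = (5 - F) + F = 5)
P(B) = -24*B (P(B) = -4*(B + 5*B) = -24*B)
1/(P(20) - 149) + M(15, -1) = 1/(-24*20 - 149) + 15 = 1/(-480 - 149) + 15 = 1/(-629) + 15 = -1/629 + 15 = 9434/629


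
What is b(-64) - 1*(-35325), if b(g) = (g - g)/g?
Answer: 35325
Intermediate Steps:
b(g) = 0 (b(g) = 0/g = 0)
b(-64) - 1*(-35325) = 0 - 1*(-35325) = 0 + 35325 = 35325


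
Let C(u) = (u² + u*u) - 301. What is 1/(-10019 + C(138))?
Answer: 1/27768 ≈ 3.6013e-5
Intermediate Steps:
C(u) = -301 + 2*u² (C(u) = (u² + u²) - 301 = 2*u² - 301 = -301 + 2*u²)
1/(-10019 + C(138)) = 1/(-10019 + (-301 + 2*138²)) = 1/(-10019 + (-301 + 2*19044)) = 1/(-10019 + (-301 + 38088)) = 1/(-10019 + 37787) = 1/27768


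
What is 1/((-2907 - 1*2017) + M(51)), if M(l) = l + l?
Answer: -1/4822 ≈ -0.00020738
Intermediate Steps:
M(l) = 2*l
1/((-2907 - 1*2017) + M(51)) = 1/((-2907 - 1*2017) + 2*51) = 1/((-2907 - 2017) + 102) = 1/(-4924 + 102) = 1/(-4822) = -1/4822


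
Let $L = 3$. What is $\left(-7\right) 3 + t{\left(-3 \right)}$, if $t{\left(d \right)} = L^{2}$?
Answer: $-12$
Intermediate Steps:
$t{\left(d \right)} = 9$ ($t{\left(d \right)} = 3^{2} = 9$)
$\left(-7\right) 3 + t{\left(-3 \right)} = \left(-7\right) 3 + 9 = -21 + 9 = -12$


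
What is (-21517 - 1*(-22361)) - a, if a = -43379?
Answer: 44223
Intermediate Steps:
(-21517 - 1*(-22361)) - a = (-21517 - 1*(-22361)) - 1*(-43379) = (-21517 + 22361) + 43379 = 844 + 43379 = 44223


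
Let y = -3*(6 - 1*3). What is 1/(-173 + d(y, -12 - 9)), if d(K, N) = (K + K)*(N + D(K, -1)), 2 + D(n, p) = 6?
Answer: 1/133 ≈ 0.0075188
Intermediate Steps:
D(n, p) = 4 (D(n, p) = -2 + 6 = 4)
y = -9 (y = -3*(6 - 3) = -3*3 = -9)
d(K, N) = 2*K*(4 + N) (d(K, N) = (K + K)*(N + 4) = (2*K)*(4 + N) = 2*K*(4 + N))
1/(-173 + d(y, -12 - 9)) = 1/(-173 + 2*(-9)*(4 + (-12 - 9))) = 1/(-173 + 2*(-9)*(4 - 21)) = 1/(-173 + 2*(-9)*(-17)) = 1/(-173 + 306) = 1/133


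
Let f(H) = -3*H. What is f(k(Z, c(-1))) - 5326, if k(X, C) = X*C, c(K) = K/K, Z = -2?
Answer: -5320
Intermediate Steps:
c(K) = 1
k(X, C) = C*X
f(k(Z, c(-1))) - 5326 = -3*(-2) - 5326 = 6 - 5326 = -5320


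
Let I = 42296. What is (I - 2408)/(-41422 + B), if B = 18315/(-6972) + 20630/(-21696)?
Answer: -251401618944/261092492111 ≈ -0.96288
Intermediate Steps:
B = -22549775/6302688 (B = 18315*(-1/6972) + 20630*(-1/21696) = -6105/2324 - 10315/10848 = -22549775/6302688 ≈ -3.5778)
(I - 2408)/(-41422 + B) = (42296 - 2408)/(-41422 - 22549775/6302688) = 39888/(-261092492111/6302688) = 39888*(-6302688/261092492111) = -251401618944/261092492111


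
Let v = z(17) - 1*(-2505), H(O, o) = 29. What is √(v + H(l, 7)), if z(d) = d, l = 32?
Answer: √2551 ≈ 50.507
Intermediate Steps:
v = 2522 (v = 17 - 1*(-2505) = 17 + 2505 = 2522)
√(v + H(l, 7)) = √(2522 + 29) = √2551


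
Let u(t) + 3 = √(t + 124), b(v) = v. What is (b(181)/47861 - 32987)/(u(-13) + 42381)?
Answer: -22301996382876/28651106576851 + 526263542*√111/28651106576851 ≈ -0.77821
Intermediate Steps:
u(t) = -3 + √(124 + t) (u(t) = -3 + √(t + 124) = -3 + √(124 + t))
(b(181)/47861 - 32987)/(u(-13) + 42381) = (181/47861 - 32987)/((-3 + √(124 - 13)) + 42381) = (181*(1/47861) - 32987)/((-3 + √111) + 42381) = (181/47861 - 32987)/(42378 + √111) = -1578790626/(47861*(42378 + √111))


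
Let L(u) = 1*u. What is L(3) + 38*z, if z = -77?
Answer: -2923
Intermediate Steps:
L(u) = u
L(3) + 38*z = 3 + 38*(-77) = 3 - 2926 = -2923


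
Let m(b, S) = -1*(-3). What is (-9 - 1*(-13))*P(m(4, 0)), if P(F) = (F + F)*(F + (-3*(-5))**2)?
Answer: 5472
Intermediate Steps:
m(b, S) = 3
P(F) = 2*F*(225 + F) (P(F) = (2*F)*(F + 15**2) = (2*F)*(F + 225) = (2*F)*(225 + F) = 2*F*(225 + F))
(-9 - 1*(-13))*P(m(4, 0)) = (-9 - 1*(-13))*(2*3*(225 + 3)) = (-9 + 13)*(2*3*228) = 4*1368 = 5472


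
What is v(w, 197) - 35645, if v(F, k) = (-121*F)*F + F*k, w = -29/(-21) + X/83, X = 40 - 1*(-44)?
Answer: -108964122325/3038049 ≈ -35867.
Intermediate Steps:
X = 84 (X = 40 + 44 = 84)
w = 4171/1743 (w = -29/(-21) + 84/83 = -29*(-1/21) + 84*(1/83) = 29/21 + 84/83 = 4171/1743 ≈ 2.3930)
v(F, k) = -121*F² + F*k
v(w, 197) - 35645 = 4171*(197 - 121*4171/1743)/1743 - 35645 = 4171*(197 - 504691/1743)/1743 - 35645 = (4171/1743)*(-161320/1743) - 35645 = -672865720/3038049 - 35645 = -108964122325/3038049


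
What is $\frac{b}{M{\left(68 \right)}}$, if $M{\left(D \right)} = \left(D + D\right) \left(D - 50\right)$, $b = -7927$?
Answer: $- \frac{7927}{2448} \approx -3.2382$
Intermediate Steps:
$M{\left(D \right)} = 2 D \left(-50 + D\right)$
$\frac{b}{M{\left(68 \right)}} = - \frac{7927}{2 \cdot 68 \left(-50 + 68\right)} = - \frac{7927}{2 \cdot 68 \cdot 18} = - \frac{7927}{2448}$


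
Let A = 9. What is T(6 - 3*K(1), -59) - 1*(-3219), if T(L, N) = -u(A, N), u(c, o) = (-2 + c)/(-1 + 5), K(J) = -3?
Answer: 12869/4 ≈ 3217.3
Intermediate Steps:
u(c, o) = -½ + c/4 (u(c, o) = (-2 + c)/4 = (-2 + c)*(¼) = -½ + c/4)
T(L, N) = -7/4 (T(L, N) = -(-½ + (¼)*9) = -(-½ + 9/4) = -1*7/4 = -7/4)
T(6 - 3*K(1), -59) - 1*(-3219) = -7/4 - 1*(-3219) = -7/4 + 3219 = 12869/4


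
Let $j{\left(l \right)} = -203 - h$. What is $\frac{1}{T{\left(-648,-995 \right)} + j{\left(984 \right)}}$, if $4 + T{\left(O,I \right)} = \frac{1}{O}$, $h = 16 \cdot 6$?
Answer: $- \frac{648}{196345} \approx -0.0033003$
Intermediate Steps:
$h = 96$
$T{\left(O,I \right)} = -4 + \frac{1}{O}$
$j{\left(l \right)} = -299$ ($j{\left(l \right)} = -203 - 96 = -299$)
$\frac{1}{T{\left(-648,-995 \right)} + j{\left(984 \right)}} = \frac{1}{\left(-4 + \frac{1}{-648}\right) - 299} = \frac{1}{\left(-4 - \frac{1}{648}\right) - 299} = \frac{1}{- \frac{2593}{648} - 299} = \frac{1}{- \frac{196345}{648}} = - \frac{648}{196345}$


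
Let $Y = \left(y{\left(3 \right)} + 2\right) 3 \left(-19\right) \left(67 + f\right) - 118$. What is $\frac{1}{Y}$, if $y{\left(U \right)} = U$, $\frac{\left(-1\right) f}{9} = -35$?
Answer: $- \frac{1}{108988} \approx -9.1753 \cdot 10^{-6}$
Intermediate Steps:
$f = 315$ ($f = \left(-9\right) \left(-35\right) = 315$)
$Y = -108988$ ($Y = \left(3 + 2\right) 3 \left(-19\right) \left(67 + 315\right) - 118 = 5 \cdot 3 \left(-19\right) 382 - 118 = 15 \left(-19\right) 382 - 118 = \left(-285\right) 382 - 118 = -108870 - 118 = -108988$)
$\frac{1}{Y} = \frac{1}{-108988} = - \frac{1}{108988}$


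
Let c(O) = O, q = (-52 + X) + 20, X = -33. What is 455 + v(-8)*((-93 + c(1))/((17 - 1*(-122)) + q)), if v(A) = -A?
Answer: 16467/37 ≈ 445.05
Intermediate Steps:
q = -65 (q = (-52 - 33) + 20 = -85 + 20 = -65)
455 + v(-8)*((-93 + c(1))/((17 - 1*(-122)) + q)) = 455 + (-1*(-8))*((-93 + 1)/((17 - 1*(-122)) - 65)) = 455 + 8*(-92/((17 + 122) - 65)) = 455 + 8*(-92/(139 - 65)) = 455 + 8*(-92/74) = 455 + 8*(-92*1/74) = 455 + 8*(-46/37) = 455 - 368/37 = 16467/37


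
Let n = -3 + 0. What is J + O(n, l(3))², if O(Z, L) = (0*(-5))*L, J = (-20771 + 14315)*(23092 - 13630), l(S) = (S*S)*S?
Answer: -61086672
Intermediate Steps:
l(S) = S³ (l(S) = S²*S = S³)
J = -61086672 (J = -6456*9462 = -61086672)
n = -3
O(Z, L) = 0 (O(Z, L) = 0*L = 0)
J + O(n, l(3))² = -61086672 + 0² = -61086672 + 0 = -61086672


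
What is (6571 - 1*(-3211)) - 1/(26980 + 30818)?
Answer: 565380035/57798 ≈ 9782.0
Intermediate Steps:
(6571 - 1*(-3211)) - 1/(26980 + 30818) = (6571 + 3211) - 1/57798 = 9782 - 1*1/57798 = 9782 - 1/57798 = 565380035/57798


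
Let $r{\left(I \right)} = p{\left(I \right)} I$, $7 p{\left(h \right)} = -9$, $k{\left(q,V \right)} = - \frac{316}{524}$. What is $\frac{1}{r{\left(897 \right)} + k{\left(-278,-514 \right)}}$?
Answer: $- \frac{917}{1058116} \approx -0.00086663$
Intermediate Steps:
$k{\left(q,V \right)} = - \frac{79}{131}$ ($k{\left(q,V \right)} = \left(-316\right) \frac{1}{524} = - \frac{79}{131}$)
$p{\left(h \right)} = - \frac{9}{7}$ ($p{\left(h \right)} = \frac{1}{7} \left(-9\right) = - \frac{9}{7}$)
$r{\left(I \right)} = - \frac{9 I}{7}$
$\frac{1}{r{\left(897 \right)} + k{\left(-278,-514 \right)}} = \frac{1}{\left(- \frac{9}{7}\right) 897 - \frac{79}{131}} = \frac{1}{- \frac{8073}{7} - \frac{79}{131}} = \frac{1}{- \frac{1058116}{917}} = - \frac{917}{1058116}$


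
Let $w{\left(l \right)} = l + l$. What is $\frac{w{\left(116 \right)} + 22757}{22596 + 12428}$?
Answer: $\frac{22989}{35024} \approx 0.65638$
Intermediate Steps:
$w{\left(l \right)} = 2 l$
$\frac{w{\left(116 \right)} + 22757}{22596 + 12428} = \frac{2 \cdot 116 + 22757}{22596 + 12428} = \frac{232 + 22757}{35024} = 22989 \cdot \frac{1}{35024} = \frac{22989}{35024}$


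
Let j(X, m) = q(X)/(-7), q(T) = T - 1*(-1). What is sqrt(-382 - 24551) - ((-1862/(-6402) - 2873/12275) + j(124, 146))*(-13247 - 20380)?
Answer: -4988935867709/8334725 + I*sqrt(24933) ≈ -5.9857e+5 + 157.9*I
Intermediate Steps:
q(T) = 1 + T (q(T) = T + 1 = 1 + T)
j(X, m) = -1/7 - X/7 (j(X, m) = (1 + X)/(-7) = (1 + X)*(-1/7) = -1/7 - X/7)
sqrt(-382 - 24551) - ((-1862/(-6402) - 2873/12275) + j(124, 146))*(-13247 - 20380) = sqrt(-382 - 24551) - ((-1862/(-6402) - 2873/12275) + (-1/7 - 1/7*124))*(-13247 - 20380) = sqrt(-24933) - ((-1862*(-1/6402) - 2873*1/12275) + (-1/7 - 124/7))*(-33627) = I*sqrt(24933) - ((931/3201 - 2873/12275) - 125/7)*(-33627) = I*sqrt(24933) - (2231552/39292275 - 125/7)*(-33627) = I*sqrt(24933) - (-4895913511)*(-33627)/275045925 = I*sqrt(24933) - 1*4988935867709/8334725 = I*sqrt(24933) - 4988935867709/8334725 = -4988935867709/8334725 + I*sqrt(24933)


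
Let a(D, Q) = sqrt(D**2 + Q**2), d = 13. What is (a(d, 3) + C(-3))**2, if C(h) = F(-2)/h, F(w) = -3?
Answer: (1 + sqrt(178))**2 ≈ 205.68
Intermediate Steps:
C(h) = -3/h
(a(d, 3) + C(-3))**2 = (sqrt(13**2 + 3**2) - 3/(-3))**2 = (sqrt(169 + 9) - 3*(-1/3))**2 = (sqrt(178) + 1)**2 = (1 + sqrt(178))**2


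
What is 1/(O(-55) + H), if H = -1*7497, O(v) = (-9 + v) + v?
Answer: -1/7616 ≈ -0.00013130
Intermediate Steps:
O(v) = -9 + 2*v
H = -7497
1/(O(-55) + H) = 1/((-9 + 2*(-55)) - 7497) = 1/((-9 - 110) - 7497) = 1/(-119 - 7497) = 1/(-7616) = -1/7616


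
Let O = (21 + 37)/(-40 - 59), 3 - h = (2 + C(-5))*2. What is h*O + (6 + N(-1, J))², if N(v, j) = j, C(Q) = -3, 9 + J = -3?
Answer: 3274/99 ≈ 33.071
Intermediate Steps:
J = -12 (J = -9 - 3 = -12)
h = 5 (h = 3 - (2 - 3)*2 = 3 - (-1)*2 = 3 - 1*(-2) = 3 + 2 = 5)
O = -58/99 (O = 58/(-99) = 58*(-1/99) = -58/99 ≈ -0.58586)
h*O + (6 + N(-1, J))² = 5*(-58/99) + (6 - 12)² = -290/99 + (-6)² = -290/99 + 36 = 3274/99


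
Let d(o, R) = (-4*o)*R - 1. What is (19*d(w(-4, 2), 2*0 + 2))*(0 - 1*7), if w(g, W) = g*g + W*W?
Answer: 21413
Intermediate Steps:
w(g, W) = W² + g² (w(g, W) = g² + W² = W² + g²)
d(o, R) = -1 - 4*R*o (d(o, R) = -4*R*o - 1 = -1 - 4*R*o)
(19*d(w(-4, 2), 2*0 + 2))*(0 - 1*7) = (19*(-1 - 4*(2*0 + 2)*(2² + (-4)²)))*(0 - 1*7) = (19*(-1 - 4*(0 + 2)*(4 + 16)))*(0 - 7) = (19*(-1 - 4*2*20))*(-7) = (19*(-1 - 160))*(-7) = (19*(-161))*(-7) = -3059*(-7) = 21413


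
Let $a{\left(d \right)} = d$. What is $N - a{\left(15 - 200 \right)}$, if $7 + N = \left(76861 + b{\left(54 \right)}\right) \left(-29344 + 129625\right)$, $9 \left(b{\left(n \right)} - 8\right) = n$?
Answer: $7709102053$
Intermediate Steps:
$b{\left(n \right)} = 8 + \frac{n}{9}$
$N = 7709101868$ ($N = -7 + \left(76861 + \left(8 + \frac{1}{9} \cdot 54\right)\right) \left(-29344 + 129625\right) = -7 + \left(76861 + \left(8 + 6\right)\right) 100281 = -7 + \left(76861 + 14\right) 100281 = -7 + 76875 \cdot 100281 = -7 + 7709101875 = 7709101868$)
$N - a{\left(15 - 200 \right)} = 7709101868 - \left(15 - 200\right) = 7709101868 - -185 = 7709101868 + 185 = 7709102053$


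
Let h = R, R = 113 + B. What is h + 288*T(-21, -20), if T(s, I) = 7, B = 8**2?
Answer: 2193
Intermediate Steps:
B = 64
R = 177 (R = 113 + 64 = 177)
h = 177
h + 288*T(-21, -20) = 177 + 288*7 = 177 + 2016 = 2193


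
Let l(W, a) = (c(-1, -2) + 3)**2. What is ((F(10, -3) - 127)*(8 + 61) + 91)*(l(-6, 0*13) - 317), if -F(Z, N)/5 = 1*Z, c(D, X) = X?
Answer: 3830552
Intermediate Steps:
F(Z, N) = -5*Z
l(W, a) = 1 (l(W, a) = (-2 + 3)**2 = 1**2 = 1)
((F(10, -3) - 127)*(8 + 61) + 91)*(l(-6, 0*13) - 317) = ((-5*10 - 127)*(8 + 61) + 91)*(1 - 317) = ((-50 - 127)*69 + 91)*(-316) = (-177*69 + 91)*(-316) = (-12213 + 91)*(-316) = -12122*(-316) = 3830552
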